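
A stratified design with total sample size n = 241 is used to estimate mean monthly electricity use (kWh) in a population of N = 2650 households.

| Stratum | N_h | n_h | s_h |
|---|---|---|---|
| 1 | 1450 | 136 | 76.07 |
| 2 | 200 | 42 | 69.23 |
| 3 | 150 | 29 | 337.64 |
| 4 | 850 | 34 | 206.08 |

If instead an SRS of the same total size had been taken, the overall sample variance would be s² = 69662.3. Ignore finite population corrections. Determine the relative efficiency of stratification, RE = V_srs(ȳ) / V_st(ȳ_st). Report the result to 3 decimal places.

V̂(ȳ_st) = Σ W_h² s_h²/n_h, with W_h = N_h/N and N = 2650:
  stratum 1: (1450/2650)²·76.07²/136 = 12.7389
  stratum 2: (200/2650)²·69.23²/42 = 0.649991
  stratum 3: (150/2650)²·337.64²/29 = 12.5951
  stratum 4: (850/2650)²·206.08²/34 = 128.511
V_st = 154.495
V_srs = s²/n = 69662.3/241 = 289.055
Relative efficiency = V_srs / V_st = 289.055/154.495 = 1.8710

RE ≈ 1.871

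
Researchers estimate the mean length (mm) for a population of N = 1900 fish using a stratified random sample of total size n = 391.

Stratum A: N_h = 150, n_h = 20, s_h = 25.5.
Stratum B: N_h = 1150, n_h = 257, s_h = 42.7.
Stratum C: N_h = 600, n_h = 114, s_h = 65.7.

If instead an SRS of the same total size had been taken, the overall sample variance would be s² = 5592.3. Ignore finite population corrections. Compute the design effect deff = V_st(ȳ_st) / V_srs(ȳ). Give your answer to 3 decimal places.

deff ≈ 0.460

V̂(ȳ_st) = Σ W_h² s_h²/n_h, with W_h = N_h/N and N = 1900:
  stratum A: (150/1900)²·25.5²/20 = 0.20264
  stratum B: (1150/1900)²·42.7²/257 = 2.59903
  stratum C: (600/1900)²·65.7²/114 = 3.77591
V_st = 6.57758
V_srs = s²/n = 5592.3/391 = 14.3026
deff = V_st / V_srs = 6.57758/14.3026 = 0.4599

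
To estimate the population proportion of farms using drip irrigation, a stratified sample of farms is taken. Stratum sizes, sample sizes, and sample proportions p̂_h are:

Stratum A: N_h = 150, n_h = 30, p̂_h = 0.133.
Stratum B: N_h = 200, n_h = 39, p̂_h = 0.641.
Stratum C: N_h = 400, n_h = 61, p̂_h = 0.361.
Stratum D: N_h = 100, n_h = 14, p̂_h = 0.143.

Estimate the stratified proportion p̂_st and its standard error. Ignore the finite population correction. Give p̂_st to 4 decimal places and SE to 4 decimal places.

N = 850; stratum weights W_h = N_h/N.
p̂_st = Σ W_h p̂_h = (150·0.133 + 200·0.641 + 400·0.361 + 100·0.143)/850 = 0.36100
V̂(p̂_st) = Σ W_h² p̂_h(1−p̂_h)/(n_h−1):
  stratum A: (150/850)²·0.133·0.867/29 = 0.000123828
  stratum B: (200/850)²·0.641·0.359/38 = 0.000335267
  stratum C: (400/850)²·0.361·0.639/60 = 0.00085141
  stratum D: (100/850)²·0.143·0.857/13 = 0.000130478
V̂(p̂_st) = 0.00144098; SE = √V̂ = 0.0379603

p̂_st ≈ 0.3610, SE ≈ 0.0380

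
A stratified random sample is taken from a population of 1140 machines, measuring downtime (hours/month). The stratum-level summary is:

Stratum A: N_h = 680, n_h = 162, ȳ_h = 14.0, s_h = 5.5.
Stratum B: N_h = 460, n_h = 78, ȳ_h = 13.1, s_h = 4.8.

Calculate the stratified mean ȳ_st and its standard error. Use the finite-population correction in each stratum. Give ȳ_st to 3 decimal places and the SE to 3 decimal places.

ȳ_st ≈ 13.637, SE ≈ 0.301

ȳ_st = Σ W_h ȳ_h = (680·14.0 + 460·13.1)/1140 = 13.63684
V̂(ȳ_st) = Σ W_h² (1 − n_h/N_h) s_h²/n_h, with W_h = N_h/N and N = 1140:
  stratum A: (680/1140)²·(1 − 162/680)·5.5²/162 = 0.0506103
  stratum B: (460/1140)²·(1 − 78/460)·4.8²/78 = 0.0399392
V̂(ȳ_st) = 0.0905495
SE(ȳ_st) = √0.0905495 = 0.300915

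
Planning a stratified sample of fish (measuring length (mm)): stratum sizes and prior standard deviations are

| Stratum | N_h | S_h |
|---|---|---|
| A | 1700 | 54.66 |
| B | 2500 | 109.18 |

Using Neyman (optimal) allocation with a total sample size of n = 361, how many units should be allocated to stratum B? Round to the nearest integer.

Neyman allocation: n_h = n · N_h S_h / Σ N_i S_i, with n = 361.
  stratum A: N_h·S_h = 1700·54.66 = 92922.00
  stratum B: N_h·S_h = 2500·109.18 = 272950.00
Σ N_h S_h = 365872.00
n for stratum B = 361·272950.00/365872.00 = 269.315 → 269

269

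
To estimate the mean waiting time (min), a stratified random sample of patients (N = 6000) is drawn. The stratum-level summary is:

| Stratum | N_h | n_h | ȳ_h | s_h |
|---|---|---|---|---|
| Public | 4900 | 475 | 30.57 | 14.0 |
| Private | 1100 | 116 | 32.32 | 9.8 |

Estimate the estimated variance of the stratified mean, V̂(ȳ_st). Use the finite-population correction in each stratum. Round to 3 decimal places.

V̂(ȳ_st) = Σ W_h² (1 − n_h/N_h) s_h²/n_h, with W_h = N_h/N and N = 6000:
  stratum Public: (4900/6000)²·(1 − 475/4900)·14.0²/475 = 0.248525
  stratum Private: (1100/6000)²·(1 − 116/1100)·9.8²/116 = 0.0248931
V̂(ȳ_st) = 0.273418

V̂(ȳ_st) ≈ 0.273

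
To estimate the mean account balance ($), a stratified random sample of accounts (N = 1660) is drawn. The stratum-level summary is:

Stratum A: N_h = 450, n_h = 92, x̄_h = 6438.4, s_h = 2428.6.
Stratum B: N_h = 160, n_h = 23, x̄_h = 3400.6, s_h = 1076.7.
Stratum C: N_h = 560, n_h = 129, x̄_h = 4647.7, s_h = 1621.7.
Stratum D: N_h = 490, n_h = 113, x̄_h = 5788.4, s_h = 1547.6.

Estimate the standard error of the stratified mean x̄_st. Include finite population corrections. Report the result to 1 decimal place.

V̂(x̄_st) = Σ W_h² (1 − n_h/N_h) s_h²/n_h, with W_h = N_h/N and N = 1660:
  stratum A: (450/1660)²·(1 − 92/450)·2428.6²/92 = 3748.03
  stratum B: (160/1660)²·(1 − 23/160)·1076.7²/23 = 400.946
  stratum C: (560/1660)²·(1 − 129/560)·1621.7²/129 = 1785.67
  stratum D: (490/1660)²·(1 − 113/490)·1547.6²/113 = 1420.89
V̂(x̄_st) = 7355.54
SE(x̄_st) = √7355.54 = 85.7644

SE(x̄_st) ≈ 85.8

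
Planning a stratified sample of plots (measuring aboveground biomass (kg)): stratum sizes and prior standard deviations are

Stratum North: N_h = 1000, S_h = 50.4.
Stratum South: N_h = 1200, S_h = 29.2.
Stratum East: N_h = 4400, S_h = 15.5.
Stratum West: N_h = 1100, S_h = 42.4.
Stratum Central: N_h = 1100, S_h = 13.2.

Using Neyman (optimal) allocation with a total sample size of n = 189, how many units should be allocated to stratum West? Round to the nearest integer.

Neyman allocation: n_h = n · N_h S_h / Σ N_i S_i, with n = 189.
  stratum North: N_h·S_h = 1000·50.4 = 50400.00
  stratum South: N_h·S_h = 1200·29.2 = 35040.00
  stratum East: N_h·S_h = 4400·15.5 = 68200.00
  stratum West: N_h·S_h = 1100·42.4 = 46640.00
  stratum Central: N_h·S_h = 1100·13.2 = 14520.00
Σ N_h S_h = 214800.00
n for stratum West = 189·46640.00/214800.00 = 41.038 → 41

41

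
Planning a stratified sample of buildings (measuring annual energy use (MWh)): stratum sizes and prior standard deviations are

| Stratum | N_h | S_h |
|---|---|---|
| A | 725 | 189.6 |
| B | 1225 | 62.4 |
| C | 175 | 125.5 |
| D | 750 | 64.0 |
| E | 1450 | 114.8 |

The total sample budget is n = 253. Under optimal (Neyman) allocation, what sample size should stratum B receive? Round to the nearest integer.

43

Neyman allocation: n_h = n · N_h S_h / Σ N_i S_i, with n = 253.
  stratum A: N_h·S_h = 725·189.6 = 137460.00
  stratum B: N_h·S_h = 1225·62.4 = 76440.00
  stratum C: N_h·S_h = 175·125.5 = 21962.50
  stratum D: N_h·S_h = 750·64.0 = 48000.00
  stratum E: N_h·S_h = 1450·114.8 = 166460.00
Σ N_h S_h = 450322.50
n for stratum B = 253·76440.00/450322.50 = 42.945 → 43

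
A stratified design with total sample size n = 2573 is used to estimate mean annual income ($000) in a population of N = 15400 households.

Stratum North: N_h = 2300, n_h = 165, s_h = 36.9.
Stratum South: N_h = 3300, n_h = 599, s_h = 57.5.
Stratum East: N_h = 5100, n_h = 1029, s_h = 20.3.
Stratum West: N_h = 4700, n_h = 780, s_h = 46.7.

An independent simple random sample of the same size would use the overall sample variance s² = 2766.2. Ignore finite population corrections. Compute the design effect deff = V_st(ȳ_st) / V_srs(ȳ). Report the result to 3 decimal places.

V̂(ȳ_st) = Σ W_h² s_h²/n_h, with W_h = N_h/N and N = 15400:
  stratum North: (2300/15400)²·36.9²/165 = 0.18407
  stratum South: (3300/15400)²·57.5²/599 = 0.253452
  stratum East: (5100/15400)²·20.3²/1029 = 0.0439213
  stratum West: (4700/15400)²·46.7²/780 = 0.260431
V_st = 0.741875
V_srs = s²/n = 2766.2/2573 = 1.07509
deff = V_st / V_srs = 0.741875/1.07509 = 0.6901

deff ≈ 0.690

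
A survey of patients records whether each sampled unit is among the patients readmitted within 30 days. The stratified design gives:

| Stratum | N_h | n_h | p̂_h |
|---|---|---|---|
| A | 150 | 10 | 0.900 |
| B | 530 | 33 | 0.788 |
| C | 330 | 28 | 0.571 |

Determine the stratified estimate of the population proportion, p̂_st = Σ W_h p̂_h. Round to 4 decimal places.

p̂_st ≈ 0.7337

N = 1010; stratum weights W_h = N_h/N.
p̂_st = Σ W_h p̂_h = (150·0.900 + 530·0.788 + 330·0.571)/1010 = 0.73373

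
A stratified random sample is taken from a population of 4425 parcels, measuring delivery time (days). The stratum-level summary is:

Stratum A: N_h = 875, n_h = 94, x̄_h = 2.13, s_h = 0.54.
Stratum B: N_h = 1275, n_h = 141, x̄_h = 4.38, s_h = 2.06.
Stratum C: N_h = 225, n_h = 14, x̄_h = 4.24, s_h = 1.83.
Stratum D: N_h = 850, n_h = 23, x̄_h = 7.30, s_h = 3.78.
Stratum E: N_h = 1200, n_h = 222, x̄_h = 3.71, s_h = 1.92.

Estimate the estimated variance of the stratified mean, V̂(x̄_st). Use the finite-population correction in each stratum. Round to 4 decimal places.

V̂(x̄_st) = Σ W_h² (1 − n_h/N_h) s_h²/n_h, with W_h = N_h/N and N = 4425:
  stratum A: (875/4425)²·(1 − 94/875)·0.54²/94 = 0.000108266
  stratum B: (1275/4425)²·(1 − 141/1275)·2.06²/141 = 0.00222235
  stratum C: (225/4425)²·(1 − 14/225)·1.83²/14 = 0.000579979
  stratum D: (850/4425)²·(1 − 23/850)·3.78²/23 = 0.0223025
  stratum E: (1200/4425)²·(1 − 222/1200)·1.92²/222 = 0.000995275
V̂(x̄_st) = 0.0262084

V̂(x̄_st) ≈ 0.0262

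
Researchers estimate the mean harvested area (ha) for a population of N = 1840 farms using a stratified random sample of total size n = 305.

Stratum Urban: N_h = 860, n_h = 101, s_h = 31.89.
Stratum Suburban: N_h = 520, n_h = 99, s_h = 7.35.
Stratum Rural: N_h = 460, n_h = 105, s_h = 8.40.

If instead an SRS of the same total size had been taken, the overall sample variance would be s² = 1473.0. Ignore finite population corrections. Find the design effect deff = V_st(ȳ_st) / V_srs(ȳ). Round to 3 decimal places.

deff ≈ 0.473

V̂(ȳ_st) = Σ W_h² s_h²/n_h, with W_h = N_h/N and N = 1840:
  stratum Urban: (860/1840)²·31.89²/101 = 2.19963
  stratum Suburban: (520/1840)²·7.35²/99 = 0.0435823
  stratum Rural: (460/1840)²·8.40²/105 = 0.042
V_st = 2.28521
V_srs = s²/n = 1473.0/305 = 4.82951
deff = V_st / V_srs = 2.28521/4.82951 = 0.4732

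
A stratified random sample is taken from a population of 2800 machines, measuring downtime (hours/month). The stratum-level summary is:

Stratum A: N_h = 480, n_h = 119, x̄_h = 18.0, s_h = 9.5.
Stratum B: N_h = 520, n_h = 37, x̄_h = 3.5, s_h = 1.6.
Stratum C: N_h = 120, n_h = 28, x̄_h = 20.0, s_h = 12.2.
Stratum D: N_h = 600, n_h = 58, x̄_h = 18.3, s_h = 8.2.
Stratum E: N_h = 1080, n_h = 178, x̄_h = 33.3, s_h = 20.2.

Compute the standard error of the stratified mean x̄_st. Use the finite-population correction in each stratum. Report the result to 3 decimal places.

V̂(x̄_st) = Σ W_h² (1 − n_h/N_h) s_h²/n_h, with W_h = N_h/N and N = 2800:
  stratum A: (480/2800)²·(1 − 119/480)·9.5²/119 = 0.0167623
  stratum B: (520/2800)²·(1 − 37/520)·1.6²/37 = 0.00221653
  stratum C: (120/2800)²·(1 − 28/120)·12.2²/28 = 0.00748539
  stratum D: (600/2800)²·(1 − 58/600)·8.2²/58 = 0.0480877
  stratum E: (1080/2800)²·(1 − 178/1080)·20.2²/178 = 0.284837
V̂(x̄_st) = 0.359389
SE(x̄_st) = √0.359389 = 0.599491

SE(x̄_st) ≈ 0.599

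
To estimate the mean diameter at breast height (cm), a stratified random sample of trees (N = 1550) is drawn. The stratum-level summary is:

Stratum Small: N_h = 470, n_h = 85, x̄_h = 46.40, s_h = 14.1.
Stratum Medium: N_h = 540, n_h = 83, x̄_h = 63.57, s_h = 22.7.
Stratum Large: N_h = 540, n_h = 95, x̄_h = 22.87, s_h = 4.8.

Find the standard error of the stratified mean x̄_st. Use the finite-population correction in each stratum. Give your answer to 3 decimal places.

SE(x̄_st) ≈ 0.915

V̂(x̄_st) = Σ W_h² (1 − n_h/N_h) s_h²/n_h, with W_h = N_h/N and N = 1550:
  stratum Small: (470/1550)²·(1 − 85/470)·14.1²/85 = 0.176163
  stratum Medium: (540/1550)²·(1 − 83/540)·22.7²/83 = 0.637706
  stratum Large: (540/1550)²·(1 − 95/540)·4.8²/95 = 0.0242577
V̂(x̄_st) = 0.838126
SE(x̄_st) = √0.838126 = 0.915492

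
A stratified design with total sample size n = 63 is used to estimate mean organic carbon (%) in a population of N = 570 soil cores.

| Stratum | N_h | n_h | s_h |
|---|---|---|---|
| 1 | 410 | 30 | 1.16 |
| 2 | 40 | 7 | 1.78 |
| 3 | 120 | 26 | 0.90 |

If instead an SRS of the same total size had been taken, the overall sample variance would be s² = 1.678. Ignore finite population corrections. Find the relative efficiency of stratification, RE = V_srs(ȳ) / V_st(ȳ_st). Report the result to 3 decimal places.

RE ≈ 0.993

V̂(ȳ_st) = Σ W_h² s_h²/n_h, with W_h = N_h/N and N = 570:
  stratum 1: (410/570)²·1.16²/30 = 0.0232067
  stratum 2: (40/570)²·1.78²/7 = 0.00222901
  stratum 3: (120/570)²·0.90²/26 = 0.00138078
V_st = 0.0268165
V_srs = s²/n = 1.678/63 = 0.0266349
Relative efficiency = V_srs / V_st = 0.0266349/0.0268165 = 0.9932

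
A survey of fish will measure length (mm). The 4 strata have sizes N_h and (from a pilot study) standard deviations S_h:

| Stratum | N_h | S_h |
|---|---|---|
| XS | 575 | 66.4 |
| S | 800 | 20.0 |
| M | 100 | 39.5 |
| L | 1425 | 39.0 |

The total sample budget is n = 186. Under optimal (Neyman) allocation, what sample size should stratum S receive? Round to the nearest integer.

Neyman allocation: n_h = n · N_h S_h / Σ N_i S_i, with n = 186.
  stratum XS: N_h·S_h = 575·66.4 = 38180.00
  stratum S: N_h·S_h = 800·20.0 = 16000.00
  stratum M: N_h·S_h = 100·39.5 = 3950.00
  stratum L: N_h·S_h = 1425·39.0 = 55575.00
Σ N_h S_h = 113705.00
n for stratum S = 186·16000.00/113705.00 = 26.173 → 26

26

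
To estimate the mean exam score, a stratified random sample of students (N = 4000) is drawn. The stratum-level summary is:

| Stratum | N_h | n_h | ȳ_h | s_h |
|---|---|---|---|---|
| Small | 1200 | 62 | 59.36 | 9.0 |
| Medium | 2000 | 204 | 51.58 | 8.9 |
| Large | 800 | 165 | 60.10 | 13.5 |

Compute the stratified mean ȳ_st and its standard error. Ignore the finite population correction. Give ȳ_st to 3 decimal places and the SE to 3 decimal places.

ȳ_st = Σ W_h ȳ_h = (1200·59.36 + 2000·51.58 + 800·60.10)/4000 = 55.61800
V̂(ȳ_st) = Σ W_h² s_h²/n_h, with W_h = N_h/N and N = 4000:
  stratum Small: (1200/4000)²·9.0²/62 = 0.117581
  stratum Medium: (2000/4000)²·8.9²/204 = 0.0970711
  stratum Large: (800/4000)²·13.5²/165 = 0.0441818
V̂(ȳ_st) = 0.258834
SE(ȳ_st) = √0.258834 = 0.508757

ȳ_st ≈ 55.618, SE ≈ 0.509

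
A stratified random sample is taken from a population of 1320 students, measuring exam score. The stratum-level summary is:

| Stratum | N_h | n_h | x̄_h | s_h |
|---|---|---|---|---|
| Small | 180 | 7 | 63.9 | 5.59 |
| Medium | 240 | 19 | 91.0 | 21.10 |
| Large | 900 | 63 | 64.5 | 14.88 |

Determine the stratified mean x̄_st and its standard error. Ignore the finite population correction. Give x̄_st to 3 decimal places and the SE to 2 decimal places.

x̄_st = Σ W_h x̄_h = (180·63.9 + 240·91.0 + 900·64.5)/1320 = 69.23636
V̂(x̄_st) = Σ W_h² s_h²/n_h, with W_h = N_h/N and N = 1320:
  stratum Small: (180/1320)²·5.59²/7 = 0.0830085
  stratum Medium: (240/1320)²·21.10²/19 = 0.774615
  stratum Large: (900/1320)²·14.88²/63 = 1.63381
V̂(x̄_st) = 2.49144
SE(x̄_st) = √2.49144 = 1.57843

x̄_st ≈ 69.236, SE ≈ 1.58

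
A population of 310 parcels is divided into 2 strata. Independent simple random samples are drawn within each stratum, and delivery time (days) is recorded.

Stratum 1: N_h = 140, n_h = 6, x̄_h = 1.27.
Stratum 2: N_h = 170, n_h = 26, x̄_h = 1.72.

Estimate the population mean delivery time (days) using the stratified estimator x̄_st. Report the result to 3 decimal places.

N = Σ N_h = 310. Stratum weights W_h = N_h/N.
x̄_st = (140·1.27 + 170·1.72) / 310 = 1.51677

x̄_st ≈ 1.517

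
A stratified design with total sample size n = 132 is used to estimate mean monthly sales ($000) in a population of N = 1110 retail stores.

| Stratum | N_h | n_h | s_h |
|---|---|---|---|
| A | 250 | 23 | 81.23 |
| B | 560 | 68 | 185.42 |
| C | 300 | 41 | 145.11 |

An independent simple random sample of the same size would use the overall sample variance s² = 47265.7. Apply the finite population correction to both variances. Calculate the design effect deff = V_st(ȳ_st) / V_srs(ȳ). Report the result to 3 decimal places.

deff ≈ 0.503

V̂(ȳ_st) = Σ W_h² (1 − n_h/N_h) s_h²/n_h, with W_h = N_h/N and N = 1110:
  stratum A: (250/1110)²·(1 − 23/250)·81.23²/23 = 13.2137
  stratum B: (560/1110)²·(1 − 68/560)·185.42²/68 = 113.061
  stratum C: (300/1110)²·(1 − 41/300)·145.11²/41 = 32.3881
V_st = 158.662
V_srs = (1 − 132/1110)·47265.7/132 = 315.492
deff = V_st / V_srs = 158.662/315.492 = 0.5029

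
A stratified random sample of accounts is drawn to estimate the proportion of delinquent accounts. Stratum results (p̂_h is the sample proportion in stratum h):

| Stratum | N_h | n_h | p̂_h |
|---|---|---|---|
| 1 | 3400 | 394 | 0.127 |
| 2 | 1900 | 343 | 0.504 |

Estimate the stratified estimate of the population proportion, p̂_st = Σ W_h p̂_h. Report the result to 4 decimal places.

N = 5300; stratum weights W_h = N_h/N.
p̂_st = Σ W_h p̂_h = (3400·0.127 + 1900·0.504)/5300 = 0.26215

p̂_st ≈ 0.2622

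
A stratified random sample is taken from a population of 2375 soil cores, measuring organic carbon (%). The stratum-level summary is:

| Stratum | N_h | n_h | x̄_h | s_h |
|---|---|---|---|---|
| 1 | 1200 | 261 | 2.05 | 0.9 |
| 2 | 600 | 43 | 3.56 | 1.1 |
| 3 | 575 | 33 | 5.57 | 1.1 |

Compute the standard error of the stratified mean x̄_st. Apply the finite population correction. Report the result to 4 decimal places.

SE(x̄_st) ≈ 0.0657

V̂(x̄_st) = Σ W_h² (1 − n_h/N_h) s_h²/n_h, with W_h = N_h/N and N = 2375:
  stratum 1: (1200/2375)²·(1 − 261/1200)·0.9²/261 = 0.000619961
  stratum 2: (600/2375)²·(1 − 43/600)·1.1²/43 = 0.00166723
  stratum 3: (575/2375)²·(1 − 33/575)·1.1²/33 = 0.00202587
V̂(x̄_st) = 0.00431306
SE(x̄_st) = √0.00431306 = 0.0656739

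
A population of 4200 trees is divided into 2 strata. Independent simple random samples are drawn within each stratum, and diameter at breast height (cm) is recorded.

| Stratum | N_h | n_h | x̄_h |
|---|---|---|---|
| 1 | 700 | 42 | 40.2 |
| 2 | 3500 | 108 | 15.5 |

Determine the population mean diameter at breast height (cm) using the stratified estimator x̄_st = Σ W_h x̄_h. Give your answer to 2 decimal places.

N = Σ N_h = 4200. Stratum weights W_h = N_h/N.
x̄_st = (700·40.2 + 3500·15.5) / 4200 = 19.6167

x̄_st ≈ 19.62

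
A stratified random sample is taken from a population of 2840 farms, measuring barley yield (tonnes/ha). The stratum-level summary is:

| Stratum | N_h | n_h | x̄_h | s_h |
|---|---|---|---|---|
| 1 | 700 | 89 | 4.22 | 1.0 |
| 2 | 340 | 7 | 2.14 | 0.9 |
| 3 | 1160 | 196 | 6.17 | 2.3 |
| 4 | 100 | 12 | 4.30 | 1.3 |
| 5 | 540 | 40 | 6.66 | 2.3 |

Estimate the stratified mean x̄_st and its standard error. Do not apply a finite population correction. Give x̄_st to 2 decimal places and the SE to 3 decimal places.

x̄_st = Σ W_h x̄_h = (700·4.22 + 340·2.14 + 1160·6.17 + 100·4.30 + 540·6.66)/2840 = 5.23423
V̂(x̄_st) = Σ W_h² s_h²/n_h, with W_h = N_h/N and N = 2840:
  stratum 1: (700/2840)²·1.0²/89 = 0.000682605
  stratum 2: (340/2840)²·0.9²/7 = 0.00165847
  stratum 3: (1160/2840)²·2.3²/196 = 0.00450276
  stratum 4: (100/2840)²·1.3²/12 = 0.00017461
  stratum 5: (540/2840)²·2.3²/40 = 0.00478131
V̂(x̄_st) = 0.0117998
SE(x̄_st) = √0.0117998 = 0.108627

x̄_st ≈ 5.23, SE ≈ 0.109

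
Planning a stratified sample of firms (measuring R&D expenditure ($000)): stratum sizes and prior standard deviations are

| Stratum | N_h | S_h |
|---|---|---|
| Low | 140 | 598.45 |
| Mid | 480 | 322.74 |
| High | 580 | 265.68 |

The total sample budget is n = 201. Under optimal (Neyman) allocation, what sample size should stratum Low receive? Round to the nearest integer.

43

Neyman allocation: n_h = n · N_h S_h / Σ N_i S_i, with n = 201.
  stratum Low: N_h·S_h = 140·598.45 = 83783.00
  stratum Mid: N_h·S_h = 480·322.74 = 154915.20
  stratum High: N_h·S_h = 580·265.68 = 154094.40
Σ N_h S_h = 392792.60
n for stratum Low = 201·83783.00/392792.60 = 42.873 → 43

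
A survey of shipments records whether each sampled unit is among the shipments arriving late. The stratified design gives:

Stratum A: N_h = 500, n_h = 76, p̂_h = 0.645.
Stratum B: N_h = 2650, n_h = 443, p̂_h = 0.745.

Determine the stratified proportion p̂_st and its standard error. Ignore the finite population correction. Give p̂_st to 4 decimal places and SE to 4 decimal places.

N = 3150; stratum weights W_h = N_h/N.
p̂_st = Σ W_h p̂_h = (500·0.645 + 2650·0.745)/3150 = 0.72913
V̂(p̂_st) = Σ W_h² p̂_h(1−p̂_h)/(n_h−1):
  stratum A: (500/3150)²·0.645·0.355/75 = 7.69211e-05
  stratum B: (2650/3150)²·0.745·0.255/442 = 0.00030419
V̂(p̂_st) = 0.000381111; SE = √V̂ = 0.0195221

p̂_st ≈ 0.7291, SE ≈ 0.0195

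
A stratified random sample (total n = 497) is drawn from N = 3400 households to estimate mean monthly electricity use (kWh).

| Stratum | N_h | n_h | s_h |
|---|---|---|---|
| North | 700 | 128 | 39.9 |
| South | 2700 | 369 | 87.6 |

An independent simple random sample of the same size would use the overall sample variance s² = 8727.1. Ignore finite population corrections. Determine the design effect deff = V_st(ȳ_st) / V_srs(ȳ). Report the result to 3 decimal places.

deff ≈ 0.777

V̂(ȳ_st) = Σ W_h² s_h²/n_h, with W_h = N_h/N and N = 3400:
  stratum North: (700/3400)²·39.9²/128 = 0.527198
  stratum South: (2700/3400)²·87.6²/369 = 13.1145
V_st = 13.6417
V_srs = s²/n = 8727.1/497 = 17.5596
deff = V_st / V_srs = 13.6417/17.5596 = 0.7769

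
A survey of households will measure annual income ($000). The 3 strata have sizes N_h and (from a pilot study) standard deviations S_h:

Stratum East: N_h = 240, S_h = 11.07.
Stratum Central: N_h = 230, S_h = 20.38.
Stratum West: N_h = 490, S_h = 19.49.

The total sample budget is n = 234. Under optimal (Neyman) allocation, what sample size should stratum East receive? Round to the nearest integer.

37

Neyman allocation: n_h = n · N_h S_h / Σ N_i S_i, with n = 234.
  stratum East: N_h·S_h = 240·11.07 = 2656.80
  stratum Central: N_h·S_h = 230·20.38 = 4687.40
  stratum West: N_h·S_h = 490·19.49 = 9550.10
Σ N_h S_h = 16894.30
n for stratum East = 234·2656.80/16894.30 = 36.799 → 37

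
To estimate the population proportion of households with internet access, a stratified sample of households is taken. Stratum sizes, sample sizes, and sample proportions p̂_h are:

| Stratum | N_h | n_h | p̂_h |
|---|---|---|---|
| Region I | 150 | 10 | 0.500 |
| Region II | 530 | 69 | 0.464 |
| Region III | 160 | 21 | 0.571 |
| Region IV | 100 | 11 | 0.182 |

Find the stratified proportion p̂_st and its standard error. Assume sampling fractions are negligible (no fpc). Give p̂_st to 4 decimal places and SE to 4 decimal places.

N = 940; stratum weights W_h = N_h/N.
p̂_st = Σ W_h p̂_h = (150·0.500 + 530·0.464 + 160·0.571 + 100·0.182)/940 = 0.45796
V̂(p̂_st) = Σ W_h² p̂_h(1−p̂_h)/(n_h−1):
  stratum Region I: (150/940)²·0.500·0.500/9 = 0.000707334
  stratum Region II: (530/940)²·0.464·0.536/68 = 0.00116271
  stratum Region III: (160/940)²·0.571·0.429/20 = 0.000354852
  stratum Region IV: (100/940)²·0.182·0.818/10 = 0.000168488
V̂(p̂_st) = 0.00239338; SE = √V̂ = 0.0489222

p̂_st ≈ 0.4580, SE ≈ 0.0489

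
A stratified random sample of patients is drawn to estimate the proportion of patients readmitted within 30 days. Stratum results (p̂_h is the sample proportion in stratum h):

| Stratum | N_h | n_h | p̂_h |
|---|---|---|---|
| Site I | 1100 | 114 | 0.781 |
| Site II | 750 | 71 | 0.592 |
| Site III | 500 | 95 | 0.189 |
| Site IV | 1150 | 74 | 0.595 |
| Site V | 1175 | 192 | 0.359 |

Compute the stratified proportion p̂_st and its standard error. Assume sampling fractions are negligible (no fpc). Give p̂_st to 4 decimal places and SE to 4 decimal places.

N = 4675; stratum weights W_h = N_h/N.
p̂_st = Σ W_h p̂_h = (1100·0.781 + 750·0.592 + 500·0.189 + 1150·0.595 + 1175·0.359)/4675 = 0.53555
V̂(p̂_st) = Σ W_h² p̂_h(1−p̂_h)/(n_h−1):
  stratum Site I: (1100/4675)²·0.781·0.219/113 = 8.3799e-05
  stratum Site II: (750/4675)²·0.592·0.408/70 = 8.88062e-05
  stratum Site III: (500/4675)²·0.189·0.811/94 = 1.86523e-05
  stratum Site IV: (1150/4675)²·0.595·0.405/73 = 0.000199748
  stratum Site V: (1175/4675)²·0.359·0.641/191 = 7.61082e-05
V̂(p̂_st) = 0.000467113; SE = √V̂ = 0.0216128

p̂_st ≈ 0.5355, SE ≈ 0.0216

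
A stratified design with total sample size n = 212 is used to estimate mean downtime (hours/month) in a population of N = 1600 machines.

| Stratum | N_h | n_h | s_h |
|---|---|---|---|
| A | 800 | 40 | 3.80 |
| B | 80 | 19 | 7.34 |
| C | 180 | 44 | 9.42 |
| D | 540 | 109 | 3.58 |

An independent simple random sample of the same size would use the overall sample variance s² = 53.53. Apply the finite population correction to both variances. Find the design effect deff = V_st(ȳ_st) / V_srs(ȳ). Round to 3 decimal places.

deff ≈ 0.553

V̂(ȳ_st) = Σ W_h² (1 − n_h/N_h) s_h²/n_h, with W_h = N_h/N and N = 1600:
  stratum A: (800/1600)²·(1 − 40/800)·3.80²/40 = 0.0857375
  stratum B: (80/1600)²·(1 − 19/80)·7.34²/19 = 0.00540528
  stratum C: (180/1600)²·(1 − 44/180)·9.42²/44 = 0.019285
  stratum D: (540/1600)²·(1 − 109/540)·3.58²/109 = 0.0106898
V_st = 0.121118
V_srs = (1 − 212/1600)·53.53/212 = 0.219044
deff = V_st / V_srs = 0.121118/0.219044 = 0.5529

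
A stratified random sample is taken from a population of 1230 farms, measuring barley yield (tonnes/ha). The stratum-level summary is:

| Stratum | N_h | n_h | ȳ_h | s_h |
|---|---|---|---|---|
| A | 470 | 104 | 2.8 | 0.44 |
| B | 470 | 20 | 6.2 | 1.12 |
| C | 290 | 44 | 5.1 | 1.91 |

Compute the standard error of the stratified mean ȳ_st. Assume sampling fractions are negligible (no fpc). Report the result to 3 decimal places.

V̂(ȳ_st) = Σ W_h² s_h²/n_h, with W_h = N_h/N and N = 1230:
  stratum A: (470/1230)²·0.44²/104 = 0.000271805
  stratum B: (470/1230)²·1.12²/20 = 0.00915781
  stratum C: (290/1230)²·1.91²/44 = 0.00460893
V̂(ȳ_st) = 0.0140385
SE(ȳ_st) = √0.0140385 = 0.118484

SE(ȳ_st) ≈ 0.118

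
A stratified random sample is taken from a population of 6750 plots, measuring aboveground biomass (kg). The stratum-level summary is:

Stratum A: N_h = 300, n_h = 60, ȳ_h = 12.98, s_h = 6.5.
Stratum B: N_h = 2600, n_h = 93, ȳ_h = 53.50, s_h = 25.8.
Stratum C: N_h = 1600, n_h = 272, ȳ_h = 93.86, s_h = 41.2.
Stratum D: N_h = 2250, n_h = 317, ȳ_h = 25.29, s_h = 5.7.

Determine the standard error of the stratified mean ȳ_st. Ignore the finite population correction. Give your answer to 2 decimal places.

V̂(ȳ_st) = Σ W_h² s_h²/n_h, with W_h = N_h/N and N = 6750:
  stratum A: (300/6750)²·6.5²/60 = 0.00139095
  stratum B: (2600/6750)²·25.8²/93 = 1.06193
  stratum C: (1600/6750)²·41.2²/272 = 0.350637
  stratum D: (2250/6750)²·5.7²/317 = 0.011388
V̂(ȳ_st) = 1.42535
SE(ȳ_st) = √1.42535 = 1.19388

SE(ȳ_st) ≈ 1.19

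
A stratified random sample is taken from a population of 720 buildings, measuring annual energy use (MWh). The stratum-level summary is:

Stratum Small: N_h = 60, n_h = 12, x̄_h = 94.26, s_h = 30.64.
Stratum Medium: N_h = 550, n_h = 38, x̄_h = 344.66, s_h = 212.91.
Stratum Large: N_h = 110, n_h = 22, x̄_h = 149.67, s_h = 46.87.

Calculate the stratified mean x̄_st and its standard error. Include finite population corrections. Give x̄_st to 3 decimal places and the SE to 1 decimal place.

x̄_st ≈ 294.003, SE ≈ 25.5

x̄_st = Σ W_h x̄_h = (60·94.26 + 550·344.66 + 110·149.67)/720 = 294.00319
V̂(x̄_st) = Σ W_h² (1 − n_h/N_h) s_h²/n_h, with W_h = N_h/N and N = 720:
  stratum Small: (60/720)²·(1 − 12/60)·30.64²/12 = 0.434634
  stratum Medium: (550/720)²·(1 − 38/550)·212.91²/38 = 648.002
  stratum Large: (110/720)²·(1 − 22/110)·46.87²/22 = 1.86457
V̂(x̄_st) = 650.301
SE(x̄_st) = √650.301 = 25.501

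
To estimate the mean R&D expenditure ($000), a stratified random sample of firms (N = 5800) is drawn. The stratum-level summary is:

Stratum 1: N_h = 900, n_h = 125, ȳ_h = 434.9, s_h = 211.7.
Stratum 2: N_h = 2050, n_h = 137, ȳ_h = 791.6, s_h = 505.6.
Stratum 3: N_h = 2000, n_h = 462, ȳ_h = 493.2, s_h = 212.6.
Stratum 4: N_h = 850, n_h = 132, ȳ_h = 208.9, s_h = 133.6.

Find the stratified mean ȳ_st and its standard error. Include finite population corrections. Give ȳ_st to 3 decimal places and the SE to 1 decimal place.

ȳ_st = Σ W_h ȳ_h = (900·434.9 + 2050·791.6 + 2000·493.2 + 850·208.9)/5800 = 547.95776
V̂(ȳ_st) = Σ W_h² (1 − n_h/N_h) s_h²/n_h, with W_h = N_h/N and N = 5800:
  stratum 1: (900/5800)²·(1 − 125/900)·211.7²/125 = 7.43396
  stratum 2: (2050/5800)²·(1 − 137/2050)·505.6²/137 = 217.524
  stratum 3: (2000/5800)²·(1 − 462/2000)·212.6²/462 = 8.94571
  stratum 4: (850/5800)²·(1 − 132/850)·133.6²/132 = 2.45316
V̂(ȳ_st) = 236.356
SE(ȳ_st) = √236.356 = 15.3739

ȳ_st ≈ 547.958, SE ≈ 15.4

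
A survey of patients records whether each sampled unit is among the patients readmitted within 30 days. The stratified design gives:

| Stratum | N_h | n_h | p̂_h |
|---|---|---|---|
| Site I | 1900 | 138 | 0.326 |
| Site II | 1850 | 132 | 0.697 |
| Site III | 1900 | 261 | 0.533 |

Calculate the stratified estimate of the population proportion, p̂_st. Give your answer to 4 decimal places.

N = 5650; stratum weights W_h = N_h/N.
p̂_st = Σ W_h p̂_h = (1900·0.326 + 1850·0.697 + 1900·0.533)/5650 = 0.51709

p̂_st ≈ 0.5171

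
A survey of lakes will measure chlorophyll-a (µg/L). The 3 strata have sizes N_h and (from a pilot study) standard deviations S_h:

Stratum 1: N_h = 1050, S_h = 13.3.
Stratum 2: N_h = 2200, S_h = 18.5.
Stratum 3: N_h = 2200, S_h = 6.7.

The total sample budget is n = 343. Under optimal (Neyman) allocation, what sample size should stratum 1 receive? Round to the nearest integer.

69

Neyman allocation: n_h = n · N_h S_h / Σ N_i S_i, with n = 343.
  stratum 1: N_h·S_h = 1050·13.3 = 13965.00
  stratum 2: N_h·S_h = 2200·18.5 = 40700.00
  stratum 3: N_h·S_h = 2200·6.7 = 14740.00
Σ N_h S_h = 69405.00
n for stratum 1 = 343·13965.00/69405.00 = 69.015 → 69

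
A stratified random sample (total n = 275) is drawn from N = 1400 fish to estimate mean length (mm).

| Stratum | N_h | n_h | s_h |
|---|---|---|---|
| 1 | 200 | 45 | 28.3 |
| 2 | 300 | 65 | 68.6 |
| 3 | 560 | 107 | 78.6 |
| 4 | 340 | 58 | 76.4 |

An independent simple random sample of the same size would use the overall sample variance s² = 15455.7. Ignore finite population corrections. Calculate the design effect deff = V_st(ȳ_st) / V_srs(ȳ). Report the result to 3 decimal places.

V̂(ȳ_st) = Σ W_h² s_h²/n_h, with W_h = N_h/N and N = 1400:
  stratum 1: (200/1400)²·28.3²/45 = 0.363215
  stratum 2: (300/1400)²·68.6²/65 = 3.32446
  stratum 3: (560/1400)²·78.6²/107 = 9.23807
  stratum 4: (340/1400)²·76.4²/58 = 5.93554
V_st = 18.8613
V_srs = s²/n = 15455.7/275 = 56.2025
deff = V_st / V_srs = 18.8613/56.2025 = 0.3356

deff ≈ 0.336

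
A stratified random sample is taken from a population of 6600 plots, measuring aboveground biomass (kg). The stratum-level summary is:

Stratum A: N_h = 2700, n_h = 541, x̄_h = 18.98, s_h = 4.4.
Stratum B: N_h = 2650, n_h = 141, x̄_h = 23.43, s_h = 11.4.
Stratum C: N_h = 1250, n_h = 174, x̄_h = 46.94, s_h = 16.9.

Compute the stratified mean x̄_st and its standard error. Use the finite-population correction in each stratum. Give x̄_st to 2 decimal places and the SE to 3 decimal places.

x̄_st = Σ W_h x̄_h = (2700·18.98 + 2650·23.43 + 1250·46.94)/6600 = 26.06220
V̂(x̄_st) = Σ W_h² (1 − n_h/N_h) s_h²/n_h, with W_h = N_h/N and N = 6600:
  stratum A: (2700/6600)²·(1 − 541/2700)·4.4²/541 = 0.00478891
  stratum B: (2650/6600)²·(1 − 141/2650)·11.4²/141 = 0.140685
  stratum C: (1250/6600)²·(1 − 174/1250)·16.9²/174 = 0.0506826
V̂(x̄_st) = 0.196157
SE(x̄_st) = √0.196157 = 0.442896

x̄_st ≈ 26.06, SE ≈ 0.443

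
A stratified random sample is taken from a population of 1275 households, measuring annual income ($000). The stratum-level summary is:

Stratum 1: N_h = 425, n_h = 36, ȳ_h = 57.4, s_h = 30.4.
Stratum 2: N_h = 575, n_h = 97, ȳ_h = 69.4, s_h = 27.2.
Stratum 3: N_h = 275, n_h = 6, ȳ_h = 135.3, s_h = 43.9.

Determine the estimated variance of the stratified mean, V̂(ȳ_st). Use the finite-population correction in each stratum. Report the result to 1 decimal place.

V̂(ȳ_st) = Σ W_h² (1 − n_h/N_h) s_h²/n_h, with W_h = N_h/N and N = 1275:
  stratum 1: (425/1275)²·(1 − 36/425)·30.4²/36 = 2.61074
  stratum 2: (575/1275)²·(1 − 97/575)·27.2²/97 = 1.28956
  stratum 3: (275/1275)²·(1 − 6/275)·43.9²/6 = 14.6165
V̂(ȳ_st) = 18.5168

V̂(ȳ_st) ≈ 18.5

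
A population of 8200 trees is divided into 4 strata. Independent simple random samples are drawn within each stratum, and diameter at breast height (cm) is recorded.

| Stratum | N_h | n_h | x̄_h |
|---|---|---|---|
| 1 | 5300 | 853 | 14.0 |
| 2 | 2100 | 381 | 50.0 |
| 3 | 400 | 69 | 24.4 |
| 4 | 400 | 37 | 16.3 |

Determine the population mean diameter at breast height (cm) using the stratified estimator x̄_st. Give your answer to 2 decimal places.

x̄_st ≈ 23.84

N = Σ N_h = 8200. Stratum weights W_h = N_h/N.
x̄_st = (5300·14.0 + 2100·50.0 + 400·24.4 + 400·16.3) / 8200 = 23.8390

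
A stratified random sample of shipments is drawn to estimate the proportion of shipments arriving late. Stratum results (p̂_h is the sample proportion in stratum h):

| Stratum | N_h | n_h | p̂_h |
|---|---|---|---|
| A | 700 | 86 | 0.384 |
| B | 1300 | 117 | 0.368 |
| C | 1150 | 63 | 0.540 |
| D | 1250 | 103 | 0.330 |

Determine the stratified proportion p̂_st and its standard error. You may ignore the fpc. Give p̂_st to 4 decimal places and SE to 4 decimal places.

N = 4400; stratum weights W_h = N_h/N.
p̂_st = Σ W_h p̂_h = (700·0.384 + 1300·0.368 + 1150·0.540 + 1250·0.330)/4400 = 0.40470
V̂(p̂_st) = Σ W_h² p̂_h(1−p̂_h)/(n_h−1):
  stratum A: (700/4400)²·0.384·0.616/85 = 7.04342e-05
  stratum B: (1300/4400)²·0.368·0.632/116 = 0.00017502
  stratum C: (1150/4400)²·0.540·0.460/62 = 0.000273685
  stratum D: (1250/4400)²·0.330·0.670/102 = 0.000174946
V̂(p̂_st) = 0.000694085; SE = √V̂ = 0.0263455

p̂_st ≈ 0.4047, SE ≈ 0.0263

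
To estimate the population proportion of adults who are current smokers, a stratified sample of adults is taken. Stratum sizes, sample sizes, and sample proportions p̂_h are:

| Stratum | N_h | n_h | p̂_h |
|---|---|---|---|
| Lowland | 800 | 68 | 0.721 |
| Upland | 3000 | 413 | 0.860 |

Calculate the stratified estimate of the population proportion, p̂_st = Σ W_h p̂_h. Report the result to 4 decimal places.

p̂_st ≈ 0.8307

N = 3800; stratum weights W_h = N_h/N.
p̂_st = Σ W_h p̂_h = (800·0.721 + 3000·0.860)/3800 = 0.83074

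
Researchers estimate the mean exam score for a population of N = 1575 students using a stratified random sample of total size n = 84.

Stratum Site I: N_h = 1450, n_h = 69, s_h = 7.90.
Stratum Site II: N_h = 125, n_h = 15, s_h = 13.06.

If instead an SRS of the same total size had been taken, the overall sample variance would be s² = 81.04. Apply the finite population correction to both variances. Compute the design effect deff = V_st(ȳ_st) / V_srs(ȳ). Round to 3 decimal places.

V̂(ȳ_st) = Σ W_h² (1 − n_h/N_h) s_h²/n_h, with W_h = N_h/N and N = 1575:
  stratum Site I: (1450/1575)²·(1 − 69/1450)·7.90²/69 = 0.730139
  stratum Site II: (125/1575)²·(1 − 15/125)·13.06²/15 = 0.0630285
V_st = 0.793168
V_srs = (1 − 84/1575)·81.04/84 = 0.913308
deff = V_st / V_srs = 0.793168/0.913308 = 0.8685

deff ≈ 0.868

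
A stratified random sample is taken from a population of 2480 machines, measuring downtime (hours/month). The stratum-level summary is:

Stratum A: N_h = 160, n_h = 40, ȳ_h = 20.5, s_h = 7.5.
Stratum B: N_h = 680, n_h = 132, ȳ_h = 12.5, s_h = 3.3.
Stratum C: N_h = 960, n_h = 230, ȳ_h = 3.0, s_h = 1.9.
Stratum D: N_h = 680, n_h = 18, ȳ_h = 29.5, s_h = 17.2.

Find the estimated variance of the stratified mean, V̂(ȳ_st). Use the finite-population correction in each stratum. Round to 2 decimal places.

V̂(ȳ_st) = Σ W_h² (1 − n_h/N_h) s_h²/n_h, with W_h = N_h/N and N = 2480:
  stratum A: (160/2480)²·(1 − 40/160)·7.5²/40 = 0.00438996
  stratum B: (680/2480)²·(1 − 132/680)·3.3²/132 = 0.0049985
  stratum C: (960/2480)²·(1 − 230/960)·1.9²/230 = 0.00178842
  stratum D: (680/2480)²·(1 − 18/680)·17.2²/18 = 1.20295
V̂(ȳ_st) = 1.21413

V̂(ȳ_st) ≈ 1.21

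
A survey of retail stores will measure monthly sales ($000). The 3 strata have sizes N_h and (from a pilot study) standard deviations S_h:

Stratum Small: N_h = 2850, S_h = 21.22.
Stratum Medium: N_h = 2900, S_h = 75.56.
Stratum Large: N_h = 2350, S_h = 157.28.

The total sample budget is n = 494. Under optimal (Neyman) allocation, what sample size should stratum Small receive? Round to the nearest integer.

46

Neyman allocation: n_h = n · N_h S_h / Σ N_i S_i, with n = 494.
  stratum Small: N_h·S_h = 2850·21.22 = 60477.00
  stratum Medium: N_h·S_h = 2900·75.56 = 219124.00
  stratum Large: N_h·S_h = 2350·157.28 = 369608.00
Σ N_h S_h = 649209.00
n for stratum Small = 494·60477.00/649209.00 = 46.019 → 46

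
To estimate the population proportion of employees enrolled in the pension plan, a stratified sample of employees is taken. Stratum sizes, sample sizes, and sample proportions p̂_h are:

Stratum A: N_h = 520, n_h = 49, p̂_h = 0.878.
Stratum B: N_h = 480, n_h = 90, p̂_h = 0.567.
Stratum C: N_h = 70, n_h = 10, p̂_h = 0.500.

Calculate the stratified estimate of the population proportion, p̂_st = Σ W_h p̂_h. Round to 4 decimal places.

N = 1070; stratum weights W_h = N_h/N.
p̂_st = Σ W_h p̂_h = (520·0.878 + 480·0.567 + 70·0.500)/1070 = 0.71376

p̂_st ≈ 0.7138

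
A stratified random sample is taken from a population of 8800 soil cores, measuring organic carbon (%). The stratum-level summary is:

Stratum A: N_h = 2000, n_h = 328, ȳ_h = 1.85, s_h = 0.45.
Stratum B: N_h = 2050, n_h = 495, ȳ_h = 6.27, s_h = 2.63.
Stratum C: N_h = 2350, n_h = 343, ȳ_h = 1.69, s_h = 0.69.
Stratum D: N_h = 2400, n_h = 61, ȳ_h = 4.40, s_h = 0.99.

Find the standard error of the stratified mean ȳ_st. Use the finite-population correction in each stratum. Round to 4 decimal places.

V̂(ȳ_st) = Σ W_h² (1 − n_h/N_h) s_h²/n_h, with W_h = N_h/N and N = 8800:
  stratum A: (2000/8800)²·(1 − 328/2000)·0.45²/328 = 2.66595e-05
  stratum B: (2050/8800)²·(1 − 495/2050)·2.63²/495 = 0.000575208
  stratum C: (2350/8800)²·(1 − 343/2350)·0.69²/343 = 8.45384e-05
  stratum D: (2400/8800)²·(1 − 61/2400)·0.99²/61 = 0.00116471
V̂(ȳ_st) = 0.00185111
SE(ȳ_st) = √0.00185111 = 0.0430246

SE(ȳ_st) ≈ 0.0430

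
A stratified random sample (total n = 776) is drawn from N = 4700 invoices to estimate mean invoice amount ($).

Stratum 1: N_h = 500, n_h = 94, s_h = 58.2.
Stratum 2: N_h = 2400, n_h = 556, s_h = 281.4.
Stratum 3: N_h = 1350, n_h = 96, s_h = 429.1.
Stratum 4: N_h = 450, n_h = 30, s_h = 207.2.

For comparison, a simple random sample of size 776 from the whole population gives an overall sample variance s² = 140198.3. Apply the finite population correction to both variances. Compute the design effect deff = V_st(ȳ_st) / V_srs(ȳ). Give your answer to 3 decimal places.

deff ≈ 1.247

V̂(ȳ_st) = Σ W_h² (1 − n_h/N_h) s_h²/n_h, with W_h = N_h/N and N = 4700:
  stratum 1: (500/4700)²·(1 − 94/500)·58.2²/94 = 0.331145
  stratum 2: (2400/4700)²·(1 − 556/2400)·281.4²/556 = 28.5332
  stratum 3: (1350/4700)²·(1 − 96/1350)·429.1²/96 = 146.988
  stratum 4: (450/4700)²·(1 − 30/450)·207.2²/30 = 12.244
V_st = 188.096
V_srs = (1 − 776/4700)·140198.3/776 = 150.838
deff = V_st / V_srs = 188.096/150.838 = 1.2470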